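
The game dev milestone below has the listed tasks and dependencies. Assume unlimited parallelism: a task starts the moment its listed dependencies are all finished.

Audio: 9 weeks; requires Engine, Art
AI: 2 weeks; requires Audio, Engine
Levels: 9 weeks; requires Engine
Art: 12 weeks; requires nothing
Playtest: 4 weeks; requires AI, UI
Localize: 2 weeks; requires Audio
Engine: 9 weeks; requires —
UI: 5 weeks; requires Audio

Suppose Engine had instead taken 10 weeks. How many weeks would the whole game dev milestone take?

As given, the longest chain is Art→Audio→UI→Playtest = 12+9+5+4 = 30, so the finish is 30 weeks.
The longest path through Engine is only 27 weeks, so Engine has float 3.
No other chain overtakes it, so the finish is 30 weeks.

30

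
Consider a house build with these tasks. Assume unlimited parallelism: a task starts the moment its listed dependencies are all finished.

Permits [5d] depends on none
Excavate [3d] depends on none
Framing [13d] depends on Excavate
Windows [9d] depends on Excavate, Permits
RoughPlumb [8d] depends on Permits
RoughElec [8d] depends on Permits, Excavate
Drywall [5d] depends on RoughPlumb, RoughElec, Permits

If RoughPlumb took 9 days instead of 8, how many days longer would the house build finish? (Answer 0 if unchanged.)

1

Baseline: Permits→RoughPlumb→Drywall = 5+8+5 = 18 → 18 days.
RoughPlumb lies on that path, so at 9 days the path becomes 19 days.
That remains the longest chain; total 19 days.
Change in finish: 19 − 18 = +1 days.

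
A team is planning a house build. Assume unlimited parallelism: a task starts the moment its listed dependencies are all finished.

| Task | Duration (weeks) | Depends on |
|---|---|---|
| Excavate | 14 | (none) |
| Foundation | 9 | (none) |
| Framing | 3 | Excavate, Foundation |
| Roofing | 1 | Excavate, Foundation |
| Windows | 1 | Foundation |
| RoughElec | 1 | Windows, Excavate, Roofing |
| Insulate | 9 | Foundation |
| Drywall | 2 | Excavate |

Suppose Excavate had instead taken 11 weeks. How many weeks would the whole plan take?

18

Actual critical path: Foundation→Insulate = 9+9 = 18 ⇒ 18 weeks.
The longest path through Excavate is only 17 weeks, so Excavate has float 1.
That remains the longest chain; total 18 weeks.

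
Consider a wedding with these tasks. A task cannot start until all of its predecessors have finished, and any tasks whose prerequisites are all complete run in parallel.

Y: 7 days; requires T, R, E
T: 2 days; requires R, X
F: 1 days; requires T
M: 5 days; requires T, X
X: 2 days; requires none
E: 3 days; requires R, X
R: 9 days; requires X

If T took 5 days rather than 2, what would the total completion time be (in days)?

Critical path before the change: X→R→E→Y = 2+9+3+7 = 21 giving 21 days.
T has 1 day of float (longest path through it is 20).
New critical path: X→R→T→Y = 2+9+5+7 = 23 ⇒ 23 days.

23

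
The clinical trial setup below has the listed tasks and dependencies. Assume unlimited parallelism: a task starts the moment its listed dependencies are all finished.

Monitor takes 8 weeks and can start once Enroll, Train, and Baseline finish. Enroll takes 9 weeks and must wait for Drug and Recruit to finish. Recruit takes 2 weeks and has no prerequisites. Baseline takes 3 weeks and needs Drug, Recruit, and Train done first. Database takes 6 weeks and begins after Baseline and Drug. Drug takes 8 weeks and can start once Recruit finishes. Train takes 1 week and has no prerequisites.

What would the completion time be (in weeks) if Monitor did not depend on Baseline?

27

Before: longest chain Recruit→Drug→Enroll→Monitor = 2+8+9+8 = 27, finish 27.
Dropping Baseline→Monitor doesn't change Monitor's earliest start (19); another predecessor still binds.
The longest chain is now Recruit→Drug→Enroll→Monitor = 2+8+9+8 = 27, so the project takes 27 weeks.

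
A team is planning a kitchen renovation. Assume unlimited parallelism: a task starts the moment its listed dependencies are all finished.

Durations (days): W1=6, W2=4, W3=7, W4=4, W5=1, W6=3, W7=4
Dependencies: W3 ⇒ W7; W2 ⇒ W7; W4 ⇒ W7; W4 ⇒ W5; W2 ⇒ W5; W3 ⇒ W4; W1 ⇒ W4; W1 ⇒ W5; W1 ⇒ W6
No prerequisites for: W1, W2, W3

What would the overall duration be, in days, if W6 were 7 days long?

As given, the longest chain is W3→W4→W7 = 7+4+4 = 15, so the finish is 15 days.
The longest path through W6 is only 9 days, so W6 has float 6.
The critical path is still W3→W4→W7; finish is now 15 days.

15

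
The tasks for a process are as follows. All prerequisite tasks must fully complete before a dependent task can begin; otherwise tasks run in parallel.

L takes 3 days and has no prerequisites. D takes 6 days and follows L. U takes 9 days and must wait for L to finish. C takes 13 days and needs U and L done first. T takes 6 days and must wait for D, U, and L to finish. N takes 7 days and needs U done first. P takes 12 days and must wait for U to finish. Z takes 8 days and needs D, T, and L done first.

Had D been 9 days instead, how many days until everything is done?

26

The binding path is L→U→T→Z = 3+9+6+8 = 26; finish at 26 days.
The longest path through D is only 23 days, so D has float 3.
The binding chain switches to L→D→T→Z = 3+9+6+8 = 26; finish 26 days.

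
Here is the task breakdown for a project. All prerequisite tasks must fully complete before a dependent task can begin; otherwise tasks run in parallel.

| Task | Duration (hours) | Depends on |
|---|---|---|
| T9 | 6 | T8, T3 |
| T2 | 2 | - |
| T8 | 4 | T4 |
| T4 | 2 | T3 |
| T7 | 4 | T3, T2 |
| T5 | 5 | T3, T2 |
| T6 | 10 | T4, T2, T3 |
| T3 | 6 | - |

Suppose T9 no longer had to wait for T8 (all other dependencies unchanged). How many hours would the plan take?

18

With the dependency in place, T3→T4→T6 = 6+2+10 = 18 sets the finish at 18 hours.
Without T8→T9, T9's earliest start moves from 12 to 6.
The longest chain is now T3→T4→T6 = 6+2+10 = 18, so the plan takes 18 hours.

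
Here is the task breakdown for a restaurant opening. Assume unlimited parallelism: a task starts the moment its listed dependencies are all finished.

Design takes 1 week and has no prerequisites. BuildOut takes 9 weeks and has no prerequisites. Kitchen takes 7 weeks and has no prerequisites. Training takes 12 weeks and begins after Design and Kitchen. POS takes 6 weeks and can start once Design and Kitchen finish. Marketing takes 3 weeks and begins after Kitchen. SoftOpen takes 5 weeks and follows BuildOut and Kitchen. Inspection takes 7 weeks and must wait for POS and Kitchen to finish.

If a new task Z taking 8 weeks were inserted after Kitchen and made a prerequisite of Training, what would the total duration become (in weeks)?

Originally the restaurant opening takes 20 weeks.
With Z inserted, Training now waits for max(Design, Kitchen, Z).
New critical path: Kitchen→Z→Training = 7+8+12 = 27 ⇒ 27 weeks.

27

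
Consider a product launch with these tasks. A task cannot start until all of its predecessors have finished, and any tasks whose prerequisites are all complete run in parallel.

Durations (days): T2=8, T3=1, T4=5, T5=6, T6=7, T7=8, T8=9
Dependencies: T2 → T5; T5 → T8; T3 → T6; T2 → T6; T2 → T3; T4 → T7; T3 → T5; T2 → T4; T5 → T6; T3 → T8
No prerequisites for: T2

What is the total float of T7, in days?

3

The longest chain is T2→T3→T5→T8 = 8+1+6+9 = 24; overall finish 24 days.
Longest path through T7: 21 days (earliest finish 21, latest finish 24).
So T7 can slip 24 − 21 = 3 days.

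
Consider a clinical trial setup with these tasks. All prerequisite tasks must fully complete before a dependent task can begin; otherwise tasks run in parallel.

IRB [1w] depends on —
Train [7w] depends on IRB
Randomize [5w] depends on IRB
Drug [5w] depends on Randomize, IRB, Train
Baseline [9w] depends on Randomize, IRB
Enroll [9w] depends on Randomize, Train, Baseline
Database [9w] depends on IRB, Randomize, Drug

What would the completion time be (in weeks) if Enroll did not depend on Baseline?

22

Original critical path: IRB→Randomize→Baseline→Enroll = 1+5+9+9 = 24 ⇒ 24 weeks.
Without Baseline→Enroll, Enroll's earliest start moves from 15 to 8.
The longest chain is now IRB→Train→Drug→Database = 1+7+5+9 = 22, so the plan takes 22 weeks.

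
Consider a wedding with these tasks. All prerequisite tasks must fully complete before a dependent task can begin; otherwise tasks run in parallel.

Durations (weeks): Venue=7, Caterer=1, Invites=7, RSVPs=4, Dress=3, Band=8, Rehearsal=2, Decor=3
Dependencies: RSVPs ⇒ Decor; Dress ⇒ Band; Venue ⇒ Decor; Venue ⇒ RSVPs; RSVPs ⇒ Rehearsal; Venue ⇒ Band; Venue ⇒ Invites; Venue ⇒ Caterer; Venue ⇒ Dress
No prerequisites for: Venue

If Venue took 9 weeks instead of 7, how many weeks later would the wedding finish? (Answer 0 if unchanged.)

2

Critical path before the change: Venue→Dress→Band = 7+3+8 = 18 giving 18 weeks.
Venue is on the critical path; changing it to 9 makes that path 20 weeks.
That remains the longest chain; total 20 weeks.
Change in finish: 20 − 18 = +2 weeks.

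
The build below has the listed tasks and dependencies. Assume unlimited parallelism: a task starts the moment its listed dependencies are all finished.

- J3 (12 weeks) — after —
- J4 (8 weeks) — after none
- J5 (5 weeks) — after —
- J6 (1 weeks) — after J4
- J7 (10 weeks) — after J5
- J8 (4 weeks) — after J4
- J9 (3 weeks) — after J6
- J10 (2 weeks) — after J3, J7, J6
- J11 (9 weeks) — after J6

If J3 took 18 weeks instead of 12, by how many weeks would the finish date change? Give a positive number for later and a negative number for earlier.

2

Critical path before the change: J4→J6→J11 = 8+1+9 = 18 giving 18 weeks.
The longest path through J3 is only 14 weeks, so J3 has float 4.
The binding chain switches to J3→J10 = 18+2 = 20; finish 20 weeks.
Change in finish: 20 − 18 = +2 weeks.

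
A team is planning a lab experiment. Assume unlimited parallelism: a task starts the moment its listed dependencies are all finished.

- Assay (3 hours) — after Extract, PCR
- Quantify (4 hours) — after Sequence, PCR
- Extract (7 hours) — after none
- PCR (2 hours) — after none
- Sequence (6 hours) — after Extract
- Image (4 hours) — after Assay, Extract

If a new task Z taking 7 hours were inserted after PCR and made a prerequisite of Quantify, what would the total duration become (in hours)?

17

Originally the plan takes 17 hours.
With Z inserted, Quantify now waits for max(Sequence, PCR, Z).
New critical path: Extract→Sequence→Quantify = 7+6+4 = 17 ⇒ 17 hours.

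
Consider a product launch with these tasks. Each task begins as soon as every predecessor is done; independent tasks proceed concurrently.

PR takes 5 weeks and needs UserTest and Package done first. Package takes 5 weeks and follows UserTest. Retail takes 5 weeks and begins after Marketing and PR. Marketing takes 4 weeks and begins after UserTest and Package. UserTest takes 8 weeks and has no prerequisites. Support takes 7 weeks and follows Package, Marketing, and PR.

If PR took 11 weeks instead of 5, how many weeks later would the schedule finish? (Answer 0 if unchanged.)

Critical path before the change: UserTest→Package→PR→Support = 8+5+5+7 = 25 giving 25 weeks.
Since PR is critical, the +6 change carries straight to that chain (now 31 weeks).
The critical path is still UserTest→Package→PR→Support; finish is now 31 weeks.
Change in finish: 31 − 25 = +6 weeks.

6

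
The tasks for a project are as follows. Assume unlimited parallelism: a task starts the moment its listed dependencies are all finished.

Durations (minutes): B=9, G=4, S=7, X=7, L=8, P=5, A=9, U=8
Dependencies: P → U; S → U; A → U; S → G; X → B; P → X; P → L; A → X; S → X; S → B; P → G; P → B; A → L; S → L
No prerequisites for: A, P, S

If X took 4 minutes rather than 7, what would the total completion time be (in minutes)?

22

As given, the longest chain is A→X→B = 9+7+9 = 25, so the finish is 25 minutes.
X lies on that path, so at 4 minutes the path becomes 22 minutes.
That remains the longest chain; total 22 minutes.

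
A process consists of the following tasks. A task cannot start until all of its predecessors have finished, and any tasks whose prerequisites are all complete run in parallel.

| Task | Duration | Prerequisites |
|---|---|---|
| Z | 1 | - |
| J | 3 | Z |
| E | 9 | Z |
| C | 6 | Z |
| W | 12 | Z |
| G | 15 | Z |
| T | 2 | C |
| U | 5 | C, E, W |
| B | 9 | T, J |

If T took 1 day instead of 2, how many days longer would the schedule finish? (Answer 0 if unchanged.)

As given, the longest chain is Z→C→T→B = 1+6+2+9 = 18, so the finish is 18 days.
Since T is critical, the -1 change carries straight to that chain (now 17 days).
The binding chain switches to Z→W→U = 1+12+5 = 18; finish 18 days.
Change in finish: 18 − 18 = +0 days.

0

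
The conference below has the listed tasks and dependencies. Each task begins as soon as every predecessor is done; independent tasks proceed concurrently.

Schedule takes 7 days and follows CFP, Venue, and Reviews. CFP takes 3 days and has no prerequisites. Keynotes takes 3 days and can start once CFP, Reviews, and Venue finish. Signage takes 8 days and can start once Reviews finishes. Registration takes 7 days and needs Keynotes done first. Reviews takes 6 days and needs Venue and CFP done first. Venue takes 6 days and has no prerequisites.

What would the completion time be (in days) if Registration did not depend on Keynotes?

20

Before: longest chain Venue→Reviews→Keynotes→Registration = 6+6+3+7 = 22, finish 22.
Without Keynotes→Registration, Registration's earliest start moves from 15 to 0.
The longest chain is now Venue→Reviews→Signage = 6+6+8 = 20, so the conference takes 20 days.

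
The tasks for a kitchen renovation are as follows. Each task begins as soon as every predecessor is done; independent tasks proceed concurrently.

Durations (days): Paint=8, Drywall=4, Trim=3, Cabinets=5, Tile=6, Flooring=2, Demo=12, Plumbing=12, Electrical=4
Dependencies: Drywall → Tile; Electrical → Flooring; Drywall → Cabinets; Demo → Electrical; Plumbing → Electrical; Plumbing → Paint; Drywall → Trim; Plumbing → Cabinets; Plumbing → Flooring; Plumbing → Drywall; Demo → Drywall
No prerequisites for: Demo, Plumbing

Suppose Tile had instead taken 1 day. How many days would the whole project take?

Baseline: Demo→Drywall→Tile = 12+4+6 = 22 → 22 days.
Tile lies on that path, so at 1 day the path becomes 17 days.
Now Demo→Drywall→Cabinets = 12+4+5 = 21 is longest, so the finish becomes 21 days.

21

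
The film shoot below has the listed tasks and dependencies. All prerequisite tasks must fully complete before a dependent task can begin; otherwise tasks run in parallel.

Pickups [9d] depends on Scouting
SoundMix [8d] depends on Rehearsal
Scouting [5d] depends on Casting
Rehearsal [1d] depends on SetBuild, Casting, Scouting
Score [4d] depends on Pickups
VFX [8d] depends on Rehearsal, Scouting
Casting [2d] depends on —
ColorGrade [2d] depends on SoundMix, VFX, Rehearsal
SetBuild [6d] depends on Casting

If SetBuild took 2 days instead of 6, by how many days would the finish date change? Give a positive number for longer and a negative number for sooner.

The binding path is Casting→Scouting→Pickups→Score = 2+5+9+4 = 20; finish at 20 days.
SetBuild is off the critical path — its longest chain is 19 days, giving 1 of slack.
That remains the longest chain; total 20 days.
Change in finish: 20 − 20 = +0 days.

0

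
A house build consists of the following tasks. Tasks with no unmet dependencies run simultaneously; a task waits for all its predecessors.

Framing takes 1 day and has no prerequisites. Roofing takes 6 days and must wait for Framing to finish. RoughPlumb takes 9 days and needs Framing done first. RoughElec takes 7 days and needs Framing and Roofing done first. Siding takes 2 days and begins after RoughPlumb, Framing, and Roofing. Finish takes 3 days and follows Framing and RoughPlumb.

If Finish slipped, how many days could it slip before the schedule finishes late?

The longest chain is Framing→Roofing→RoughElec = 1+6+7 = 14; overall finish 14 days.
The longest chain containing Finish totals 13 days.
So Finish can slip 14 − 13 = 1 day.

1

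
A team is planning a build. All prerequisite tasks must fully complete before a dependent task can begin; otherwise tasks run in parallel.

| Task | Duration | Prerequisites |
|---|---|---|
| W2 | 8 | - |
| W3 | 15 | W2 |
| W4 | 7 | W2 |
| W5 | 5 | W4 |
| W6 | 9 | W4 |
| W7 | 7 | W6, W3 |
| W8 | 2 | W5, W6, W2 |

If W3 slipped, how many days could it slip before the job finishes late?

1

The longest chain is W2→W4→W6→W7 = 8+7+9+7 = 31; overall finish 31 days.
Longest path through W3: 30 days (earliest finish 23, latest finish 24).
Slack of W3 = 9 − 8 = 1 day.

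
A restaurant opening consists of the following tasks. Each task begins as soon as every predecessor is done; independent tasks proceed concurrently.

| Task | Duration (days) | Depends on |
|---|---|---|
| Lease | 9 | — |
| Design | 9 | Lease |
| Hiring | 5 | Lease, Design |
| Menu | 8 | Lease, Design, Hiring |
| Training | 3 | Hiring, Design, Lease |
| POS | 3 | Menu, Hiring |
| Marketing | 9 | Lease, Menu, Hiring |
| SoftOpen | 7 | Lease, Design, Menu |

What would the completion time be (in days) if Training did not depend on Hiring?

40

Original critical path: Lease→Design→Hiring→Menu→Marketing = 9+9+5+8+9 = 40 ⇒ 40 days.
Without Hiring→Training, Training's earliest start moves from 23 to 18.
The longest chain is now Lease→Design→Hiring→Menu→Marketing = 9+9+5+8+9 = 40, so the project takes 40 days.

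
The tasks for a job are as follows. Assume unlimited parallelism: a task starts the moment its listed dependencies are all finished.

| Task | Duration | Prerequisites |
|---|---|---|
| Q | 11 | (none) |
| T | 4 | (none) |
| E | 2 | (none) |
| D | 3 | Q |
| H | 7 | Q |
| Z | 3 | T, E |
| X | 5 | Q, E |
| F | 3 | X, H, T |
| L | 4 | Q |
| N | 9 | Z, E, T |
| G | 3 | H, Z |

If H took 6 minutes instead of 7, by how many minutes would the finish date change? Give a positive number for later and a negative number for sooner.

-1

Actual critical path: Q→H→F = 11+7+3 = 21 ⇒ 21 minutes.
H is on the critical path; changing it to 6 makes that path 20 minutes.
The critical path is still Q→H→F; finish is now 20 minutes.
Change in finish: 20 − 21 = -1 minutes.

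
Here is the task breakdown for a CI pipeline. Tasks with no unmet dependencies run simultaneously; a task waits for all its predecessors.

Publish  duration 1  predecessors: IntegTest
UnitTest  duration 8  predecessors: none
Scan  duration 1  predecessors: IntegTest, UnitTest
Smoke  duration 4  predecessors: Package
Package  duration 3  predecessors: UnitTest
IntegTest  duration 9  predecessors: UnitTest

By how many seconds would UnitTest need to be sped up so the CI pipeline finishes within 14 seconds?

4

Current finish: 18 seconds; target: 14.
UnitTest is on every critical path, so each second cut from UnitTest cuts the finish by one (this holds down to a finish of 11).
Need 18 − 14 = 4 seconds off UnitTest → UnitTest becomes 4 seconds, finish becomes 14.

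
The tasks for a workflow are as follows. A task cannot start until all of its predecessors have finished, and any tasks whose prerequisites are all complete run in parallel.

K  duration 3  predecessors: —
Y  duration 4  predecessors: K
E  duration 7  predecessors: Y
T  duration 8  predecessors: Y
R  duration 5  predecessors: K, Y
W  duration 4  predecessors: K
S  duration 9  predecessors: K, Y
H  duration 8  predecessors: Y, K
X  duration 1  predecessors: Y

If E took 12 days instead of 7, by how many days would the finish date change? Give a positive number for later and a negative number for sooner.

3

Actual critical path: K→Y→S = 3+4+9 = 16 ⇒ 16 days.
E has 2 days of float (longest path through it is 14).
New critical path: K→Y→E = 3+4+12 = 19 ⇒ 19 days.
Change in finish: 19 − 16 = +3 days.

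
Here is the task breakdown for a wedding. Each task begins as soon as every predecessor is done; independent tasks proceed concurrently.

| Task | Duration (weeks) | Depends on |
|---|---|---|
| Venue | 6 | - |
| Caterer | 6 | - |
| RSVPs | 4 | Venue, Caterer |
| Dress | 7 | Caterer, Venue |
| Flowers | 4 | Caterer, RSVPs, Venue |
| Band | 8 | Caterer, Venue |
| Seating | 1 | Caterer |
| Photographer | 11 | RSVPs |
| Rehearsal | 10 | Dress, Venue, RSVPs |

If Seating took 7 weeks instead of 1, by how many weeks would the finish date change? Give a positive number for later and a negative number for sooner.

0

The binding path is Venue→Dress→Rehearsal = 6+7+10 = 23; finish at 23 weeks.
Seating has 16 weeks of float (longest path through it is 7).
The critical path is still Venue→Dress→Rehearsal; finish is now 23 weeks.
Change in finish: 23 − 23 = +0 weeks.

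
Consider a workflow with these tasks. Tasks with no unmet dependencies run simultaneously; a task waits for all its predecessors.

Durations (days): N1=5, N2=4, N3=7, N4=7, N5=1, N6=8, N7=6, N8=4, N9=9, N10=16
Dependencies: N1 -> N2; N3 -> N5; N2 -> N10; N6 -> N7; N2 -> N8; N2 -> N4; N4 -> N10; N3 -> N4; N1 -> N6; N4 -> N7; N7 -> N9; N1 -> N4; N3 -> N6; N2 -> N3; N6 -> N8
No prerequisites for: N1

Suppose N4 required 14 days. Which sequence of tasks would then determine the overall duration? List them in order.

Actual critical path: N1→N2→N3→N4→N10 = 5+4+7+7+16 = 39 ⇒ 39 days.
N4 lies on that path, so at 14 days the path becomes 46 days.
No other chain overtakes it, so the finish is 46 days.

N1, N2, N3, N4, N10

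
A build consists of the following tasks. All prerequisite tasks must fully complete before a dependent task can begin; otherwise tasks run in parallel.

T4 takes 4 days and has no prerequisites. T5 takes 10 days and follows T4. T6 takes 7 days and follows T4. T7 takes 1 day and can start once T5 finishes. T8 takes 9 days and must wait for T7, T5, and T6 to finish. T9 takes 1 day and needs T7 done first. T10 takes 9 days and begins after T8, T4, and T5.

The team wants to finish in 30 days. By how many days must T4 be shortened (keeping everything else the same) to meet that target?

Current finish: 33 days; target: 30.
T4 is on every critical path, so each day cut from T4 cuts the finish by one (this holds down to a finish of 30).
Need 33 − 30 = 3 days off T4 → T4 becomes 1 day, finish becomes 30.

3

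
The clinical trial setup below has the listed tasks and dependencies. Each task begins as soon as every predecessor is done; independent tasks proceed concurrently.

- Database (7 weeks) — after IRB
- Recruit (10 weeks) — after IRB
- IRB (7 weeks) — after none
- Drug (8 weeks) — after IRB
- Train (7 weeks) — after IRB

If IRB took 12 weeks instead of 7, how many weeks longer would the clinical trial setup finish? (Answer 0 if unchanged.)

5

Actual critical path: IRB→Recruit = 7+10 = 17 ⇒ 17 weeks.
Since IRB is critical, the +5 change carries straight to that chain (now 22 weeks).
No other chain overtakes it, so the finish is 22 weeks.
Change in finish: 22 − 17 = +5 weeks.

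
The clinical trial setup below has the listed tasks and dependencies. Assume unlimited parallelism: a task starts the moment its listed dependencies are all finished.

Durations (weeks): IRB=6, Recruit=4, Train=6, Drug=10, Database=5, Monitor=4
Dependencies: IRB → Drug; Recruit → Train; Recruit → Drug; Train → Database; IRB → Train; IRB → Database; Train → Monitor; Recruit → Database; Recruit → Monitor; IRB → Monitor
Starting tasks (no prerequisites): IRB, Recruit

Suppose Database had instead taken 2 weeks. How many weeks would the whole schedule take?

16

As given, the longest chain is IRB→Train→Database = 6+6+5 = 17, so the finish is 17 weeks.
Database is on the critical path; changing it to 2 makes that path 14 weeks.
Now IRB→Train→Monitor = 6+6+4 = 16 is longest, so the finish becomes 16 weeks.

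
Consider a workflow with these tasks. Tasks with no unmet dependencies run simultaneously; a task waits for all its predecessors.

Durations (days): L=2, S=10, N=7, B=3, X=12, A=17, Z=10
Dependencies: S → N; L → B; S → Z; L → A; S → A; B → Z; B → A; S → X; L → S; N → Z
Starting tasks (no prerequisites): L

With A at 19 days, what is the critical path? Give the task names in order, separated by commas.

Actual critical path: L→S→A = 2+10+17 = 29 ⇒ 29 days.
A is on the critical path; changing it to 19 makes that path 31 days.
The critical path is still L→S→A; finish is now 31 days.

L, S, A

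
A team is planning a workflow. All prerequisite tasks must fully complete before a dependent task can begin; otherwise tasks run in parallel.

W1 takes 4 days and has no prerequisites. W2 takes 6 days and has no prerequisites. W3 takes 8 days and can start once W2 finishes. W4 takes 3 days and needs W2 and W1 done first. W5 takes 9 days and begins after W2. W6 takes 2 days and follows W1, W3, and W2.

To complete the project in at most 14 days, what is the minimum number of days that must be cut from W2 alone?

Current finish: 16 days; target: 14.
W2 is on every critical path, so each day cut from W2 cuts the finish by one (this holds down to a finish of 11).
Need 16 − 14 = 2 days off W2 → W2 becomes 4 days, finish becomes 14.

2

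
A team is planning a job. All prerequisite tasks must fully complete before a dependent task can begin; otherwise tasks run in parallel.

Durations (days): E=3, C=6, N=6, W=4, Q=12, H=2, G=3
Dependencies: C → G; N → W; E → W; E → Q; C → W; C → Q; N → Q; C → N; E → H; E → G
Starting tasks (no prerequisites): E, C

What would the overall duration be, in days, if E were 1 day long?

24

Critical path before the change: C→N→Q = 6+6+12 = 24 giving 24 days.
E is off the critical path — its longest chain is 15 days, giving 9 of slack.
The critical path is still C→N→Q; finish is now 24 days.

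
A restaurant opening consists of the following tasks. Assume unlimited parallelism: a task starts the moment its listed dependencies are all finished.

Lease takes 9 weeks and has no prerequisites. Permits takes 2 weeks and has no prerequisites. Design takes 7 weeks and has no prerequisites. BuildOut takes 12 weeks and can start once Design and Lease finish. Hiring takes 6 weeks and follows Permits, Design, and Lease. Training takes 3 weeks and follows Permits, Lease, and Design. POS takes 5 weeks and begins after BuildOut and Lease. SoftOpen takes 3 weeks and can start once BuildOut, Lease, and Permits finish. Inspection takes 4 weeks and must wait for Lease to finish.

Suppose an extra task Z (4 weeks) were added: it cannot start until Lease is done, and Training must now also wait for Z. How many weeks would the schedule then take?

26

Originally the schedule takes 26 weeks.
With Z inserted, Training now waits for max(Permits, Lease, Design, Z).
New critical path: Lease→BuildOut→POS = 9+12+5 = 26 ⇒ 26 weeks.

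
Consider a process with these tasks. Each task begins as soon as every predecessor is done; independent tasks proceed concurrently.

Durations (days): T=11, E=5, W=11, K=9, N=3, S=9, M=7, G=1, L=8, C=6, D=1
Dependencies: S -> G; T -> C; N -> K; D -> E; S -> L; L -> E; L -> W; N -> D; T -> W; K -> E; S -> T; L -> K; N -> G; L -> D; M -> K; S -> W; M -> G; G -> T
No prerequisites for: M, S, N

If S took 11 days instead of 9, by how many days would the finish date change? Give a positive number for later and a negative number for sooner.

Actual critical path: S→G→T→W = 9+1+11+11 = 32 ⇒ 32 days.
Since S is critical, the +2 change carries straight to that chain (now 34 days).
That remains the longest chain; total 34 days.
Change in finish: 34 − 32 = +2 days.

2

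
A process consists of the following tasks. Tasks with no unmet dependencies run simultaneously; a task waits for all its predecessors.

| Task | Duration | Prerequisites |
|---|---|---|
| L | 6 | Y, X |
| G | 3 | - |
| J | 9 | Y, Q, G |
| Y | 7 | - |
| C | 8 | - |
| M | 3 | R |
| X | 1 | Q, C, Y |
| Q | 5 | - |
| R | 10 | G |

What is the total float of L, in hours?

Critical path: Y→J = 7+9 = 16, so the finish is 16 hours.
The longest chain containing L totals 15 hours.
Float = 16 − 15 = 1.

1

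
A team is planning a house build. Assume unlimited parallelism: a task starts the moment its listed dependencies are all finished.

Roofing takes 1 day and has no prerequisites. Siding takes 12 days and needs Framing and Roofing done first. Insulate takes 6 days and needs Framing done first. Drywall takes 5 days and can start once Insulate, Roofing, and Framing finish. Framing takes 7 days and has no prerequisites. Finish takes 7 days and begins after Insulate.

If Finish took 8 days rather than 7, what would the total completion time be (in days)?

Critical path before the change: Framing→Insulate→Finish = 7+6+7 = 20 giving 20 days.
Finish lies on that path, so at 8 days the path becomes 21 days.
No other chain overtakes it, so the finish is 21 days.

21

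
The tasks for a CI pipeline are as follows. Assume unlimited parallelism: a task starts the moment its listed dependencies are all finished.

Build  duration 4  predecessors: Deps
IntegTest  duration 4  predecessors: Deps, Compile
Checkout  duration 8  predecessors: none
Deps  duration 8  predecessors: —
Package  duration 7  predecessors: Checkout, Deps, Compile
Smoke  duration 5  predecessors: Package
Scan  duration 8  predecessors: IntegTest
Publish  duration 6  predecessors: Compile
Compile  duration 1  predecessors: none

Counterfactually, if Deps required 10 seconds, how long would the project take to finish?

22

Critical path before the change: Deps→IntegTest→Scan = 8+4+8 = 20 giving 20 seconds.
Deps lies on that path, so at 10 seconds the path becomes 22 seconds.
No other chain overtakes it, so the finish is 22 seconds.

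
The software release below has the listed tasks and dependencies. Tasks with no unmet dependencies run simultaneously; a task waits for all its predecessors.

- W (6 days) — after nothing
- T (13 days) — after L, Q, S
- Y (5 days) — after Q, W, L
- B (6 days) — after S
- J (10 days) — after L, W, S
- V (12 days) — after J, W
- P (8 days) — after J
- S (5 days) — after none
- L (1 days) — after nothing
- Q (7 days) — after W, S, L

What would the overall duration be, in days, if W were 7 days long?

29

The binding path is W→J→V = 6+10+12 = 28; finish at 28 days.
W lies on that path, so at 7 days the path becomes 29 days.
That remains the longest chain; total 29 days.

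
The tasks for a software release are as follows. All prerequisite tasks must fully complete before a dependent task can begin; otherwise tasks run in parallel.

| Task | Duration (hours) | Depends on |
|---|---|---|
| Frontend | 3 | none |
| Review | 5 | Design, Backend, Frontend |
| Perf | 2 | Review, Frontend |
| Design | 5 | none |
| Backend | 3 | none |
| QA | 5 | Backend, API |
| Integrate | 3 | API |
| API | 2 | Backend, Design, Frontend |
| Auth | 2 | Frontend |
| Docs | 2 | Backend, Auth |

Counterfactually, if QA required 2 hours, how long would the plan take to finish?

12

Critical path before the change: Design→API→QA = 5+2+5 = 12 giving 12 hours.
QA is on the critical path; changing it to 2 makes that path 9 hours.
Now Design→Review→Perf = 5+5+2 = 12 is longest, so the finish becomes 12 hours.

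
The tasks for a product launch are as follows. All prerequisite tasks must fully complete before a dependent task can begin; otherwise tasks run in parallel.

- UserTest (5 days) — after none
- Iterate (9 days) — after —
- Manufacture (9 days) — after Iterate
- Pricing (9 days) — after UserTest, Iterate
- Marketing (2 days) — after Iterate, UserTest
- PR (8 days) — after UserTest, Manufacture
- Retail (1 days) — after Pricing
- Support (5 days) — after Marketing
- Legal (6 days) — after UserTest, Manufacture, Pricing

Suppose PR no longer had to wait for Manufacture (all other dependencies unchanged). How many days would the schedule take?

Original critical path: Iterate→Manufacture→PR = 9+9+8 = 26 ⇒ 26 days.
Without Manufacture→PR, PR's earliest start moves from 18 to 5.
After: Iterate→Manufacture→Legal = 9+9+6 = 24 → 24 days.

24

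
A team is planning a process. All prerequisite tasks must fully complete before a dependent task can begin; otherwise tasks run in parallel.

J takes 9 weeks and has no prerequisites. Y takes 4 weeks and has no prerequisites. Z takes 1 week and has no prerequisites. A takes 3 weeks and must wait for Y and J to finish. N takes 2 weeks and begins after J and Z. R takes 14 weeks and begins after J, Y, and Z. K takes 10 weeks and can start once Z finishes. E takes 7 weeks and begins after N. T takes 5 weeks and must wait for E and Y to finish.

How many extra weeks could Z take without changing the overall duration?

Critical path: J→N→E→T = 9+2+7+5 = 23, so the finish is 23 weeks.
Z finishes as early as 1 and must finish by 9.
Float = 23 − 15 = 8.

8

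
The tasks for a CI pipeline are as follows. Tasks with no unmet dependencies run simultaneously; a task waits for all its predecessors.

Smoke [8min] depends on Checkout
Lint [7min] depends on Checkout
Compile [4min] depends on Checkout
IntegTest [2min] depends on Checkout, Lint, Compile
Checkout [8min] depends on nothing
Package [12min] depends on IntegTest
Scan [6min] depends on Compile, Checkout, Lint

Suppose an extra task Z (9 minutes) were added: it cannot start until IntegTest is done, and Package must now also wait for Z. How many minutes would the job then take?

38

Originally the job takes 29 minutes.
With Z inserted, Package now waits for max(IntegTest, Z).
New critical path: Checkout→Lint→IntegTest→Z→Package = 8+7+2+9+12 = 38 ⇒ 38 minutes.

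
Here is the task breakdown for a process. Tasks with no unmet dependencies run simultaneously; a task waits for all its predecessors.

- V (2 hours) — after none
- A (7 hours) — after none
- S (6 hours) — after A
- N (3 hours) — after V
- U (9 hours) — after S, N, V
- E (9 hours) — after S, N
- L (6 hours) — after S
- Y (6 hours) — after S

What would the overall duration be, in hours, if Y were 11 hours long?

24

Baseline: A→S→U = 7+6+9 = 22 → 22 hours.
Y is off the critical path — its longest chain is 19 hours, giving 3 of slack.
Now A→S→Y = 7+6+11 = 24 is longest, so the finish becomes 24 hours.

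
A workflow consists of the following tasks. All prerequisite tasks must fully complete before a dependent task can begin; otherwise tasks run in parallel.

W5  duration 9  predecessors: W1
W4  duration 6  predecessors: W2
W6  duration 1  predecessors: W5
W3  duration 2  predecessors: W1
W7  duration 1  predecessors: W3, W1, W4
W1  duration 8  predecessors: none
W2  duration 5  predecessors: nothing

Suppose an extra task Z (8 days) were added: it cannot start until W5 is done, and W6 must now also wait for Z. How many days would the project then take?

Originally the project takes 18 days.
With Z inserted, W6 now waits for max(W5, Z).
New critical path: W1→W5→Z→W6 = 8+9+8+1 = 26 ⇒ 26 days.

26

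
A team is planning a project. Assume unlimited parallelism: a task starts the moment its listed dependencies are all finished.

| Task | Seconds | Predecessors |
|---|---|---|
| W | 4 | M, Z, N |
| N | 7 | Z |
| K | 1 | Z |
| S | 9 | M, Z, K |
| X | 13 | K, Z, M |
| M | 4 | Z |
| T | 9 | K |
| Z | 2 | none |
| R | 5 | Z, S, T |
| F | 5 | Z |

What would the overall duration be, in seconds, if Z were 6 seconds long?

Critical path before the change: Z→M→S→R = 2+4+9+5 = 20 giving 20 seconds.
Z lies on that path, so at 6 seconds the path becomes 24 seconds.
No other chain overtakes it, so the finish is 24 seconds.

24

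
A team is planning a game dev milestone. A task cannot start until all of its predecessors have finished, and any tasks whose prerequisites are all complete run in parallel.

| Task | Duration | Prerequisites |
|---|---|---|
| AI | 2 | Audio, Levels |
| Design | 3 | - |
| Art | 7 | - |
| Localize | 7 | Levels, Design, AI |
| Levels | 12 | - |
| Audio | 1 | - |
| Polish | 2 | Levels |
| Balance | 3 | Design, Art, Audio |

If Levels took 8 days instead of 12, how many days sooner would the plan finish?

Baseline: Levels→AI→Localize = 12+2+7 = 21 → 21 days.
Levels lies on that path, so at 8 days the path becomes 17 days.
That remains the longest chain; total 17 days.
Change in finish: 17 − 21 = -4 days.

4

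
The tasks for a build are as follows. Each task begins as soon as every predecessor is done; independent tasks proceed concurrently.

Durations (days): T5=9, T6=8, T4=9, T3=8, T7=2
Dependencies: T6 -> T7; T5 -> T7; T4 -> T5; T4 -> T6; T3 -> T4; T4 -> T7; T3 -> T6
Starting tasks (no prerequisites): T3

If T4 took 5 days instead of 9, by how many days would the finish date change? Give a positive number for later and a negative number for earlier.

-4

The binding path is T3→T4→T5→T7 = 8+9+9+2 = 28; finish at 28 days.
Since T4 is critical, the -4 change carries straight to that chain (now 24 days).
The critical path is still T3→T4→T5→T7; finish is now 24 days.
Change in finish: 24 − 28 = -4 days.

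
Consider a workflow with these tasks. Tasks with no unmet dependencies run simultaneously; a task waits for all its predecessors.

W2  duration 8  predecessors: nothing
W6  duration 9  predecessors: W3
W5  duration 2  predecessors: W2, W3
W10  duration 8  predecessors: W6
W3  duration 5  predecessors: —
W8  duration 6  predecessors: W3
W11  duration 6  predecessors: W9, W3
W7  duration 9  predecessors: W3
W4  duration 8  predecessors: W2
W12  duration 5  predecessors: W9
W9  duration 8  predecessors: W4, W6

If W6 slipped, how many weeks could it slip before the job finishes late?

2

The longest chain is W2→W4→W9→W11 = 8+8+8+6 = 30; overall finish 30 weeks.
Longest path through W6: 28 weeks (earliest finish 14, latest finish 16).
Slack of W6 = 7 − 5 = 2 weeks.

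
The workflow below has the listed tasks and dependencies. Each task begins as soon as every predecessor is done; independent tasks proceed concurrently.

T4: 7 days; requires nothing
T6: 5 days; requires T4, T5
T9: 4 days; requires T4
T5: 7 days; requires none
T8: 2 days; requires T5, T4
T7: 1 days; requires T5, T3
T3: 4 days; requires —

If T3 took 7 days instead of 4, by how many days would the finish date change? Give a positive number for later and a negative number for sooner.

0

Critical path before the change: T4→T6 = 7+5 = 12 giving 12 days.
T3 is off the critical path — its longest chain is 5 days, giving 7 of slack.
That remains the longest chain; total 12 days.
Change in finish: 12 − 12 = +0 days.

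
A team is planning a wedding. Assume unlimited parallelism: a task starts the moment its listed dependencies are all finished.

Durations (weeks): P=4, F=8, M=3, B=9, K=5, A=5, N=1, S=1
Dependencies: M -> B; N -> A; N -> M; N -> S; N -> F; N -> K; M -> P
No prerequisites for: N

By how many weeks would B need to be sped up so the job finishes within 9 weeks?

Current finish: 13 weeks; target: 9.
B is on every critical path, so each week cut from B cuts the finish by one (this holds down to a finish of 9).
Need 13 − 9 = 4 weeks off B → B becomes 5 weeks, finish becomes 9.

4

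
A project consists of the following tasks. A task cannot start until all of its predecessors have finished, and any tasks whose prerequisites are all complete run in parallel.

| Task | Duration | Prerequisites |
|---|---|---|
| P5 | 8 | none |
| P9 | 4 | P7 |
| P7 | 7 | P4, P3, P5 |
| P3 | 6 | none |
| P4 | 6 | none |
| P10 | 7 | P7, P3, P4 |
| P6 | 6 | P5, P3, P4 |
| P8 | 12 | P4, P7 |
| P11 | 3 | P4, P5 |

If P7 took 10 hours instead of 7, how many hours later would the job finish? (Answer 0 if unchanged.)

The binding path is P5→P7→P8 = 8+7+12 = 27; finish at 27 hours.
P7 lies on that path, so at 10 hours the path becomes 30 hours.
That remains the longest chain; total 30 hours.
Change in finish: 30 − 27 = +3 hours.

3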